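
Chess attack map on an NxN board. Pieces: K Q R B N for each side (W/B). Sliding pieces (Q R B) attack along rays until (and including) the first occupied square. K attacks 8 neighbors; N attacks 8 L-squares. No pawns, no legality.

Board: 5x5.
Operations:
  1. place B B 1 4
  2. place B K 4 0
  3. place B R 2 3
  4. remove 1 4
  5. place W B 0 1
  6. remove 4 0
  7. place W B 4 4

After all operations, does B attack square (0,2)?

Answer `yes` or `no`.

Answer: no

Derivation:
Op 1: place BB@(1,4)
Op 2: place BK@(4,0)
Op 3: place BR@(2,3)
Op 4: remove (1,4)
Op 5: place WB@(0,1)
Op 6: remove (4,0)
Op 7: place WB@(4,4)
Per-piece attacks for B:
  BR@(2,3): attacks (2,4) (2,2) (2,1) (2,0) (3,3) (4,3) (1,3) (0,3)
B attacks (0,2): no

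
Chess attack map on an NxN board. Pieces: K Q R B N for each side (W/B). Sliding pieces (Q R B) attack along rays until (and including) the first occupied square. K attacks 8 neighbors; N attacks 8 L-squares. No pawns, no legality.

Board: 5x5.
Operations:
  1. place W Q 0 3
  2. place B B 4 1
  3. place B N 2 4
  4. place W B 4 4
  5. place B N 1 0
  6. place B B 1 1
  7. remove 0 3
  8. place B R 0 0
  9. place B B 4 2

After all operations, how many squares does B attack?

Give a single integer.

Answer: 18

Derivation:
Op 1: place WQ@(0,3)
Op 2: place BB@(4,1)
Op 3: place BN@(2,4)
Op 4: place WB@(4,4)
Op 5: place BN@(1,0)
Op 6: place BB@(1,1)
Op 7: remove (0,3)
Op 8: place BR@(0,0)
Op 9: place BB@(4,2)
Per-piece attacks for B:
  BR@(0,0): attacks (0,1) (0,2) (0,3) (0,4) (1,0) [ray(1,0) blocked at (1,0)]
  BN@(1,0): attacks (2,2) (3,1) (0,2)
  BB@(1,1): attacks (2,2) (3,3) (4,4) (2,0) (0,2) (0,0) [ray(1,1) blocked at (4,4); ray(-1,-1) blocked at (0,0)]
  BN@(2,4): attacks (3,2) (4,3) (1,2) (0,3)
  BB@(4,1): attacks (3,2) (2,3) (1,4) (3,0)
  BB@(4,2): attacks (3,3) (2,4) (3,1) (2,0) [ray(-1,1) blocked at (2,4)]
Union (18 distinct): (0,0) (0,1) (0,2) (0,3) (0,4) (1,0) (1,2) (1,4) (2,0) (2,2) (2,3) (2,4) (3,0) (3,1) (3,2) (3,3) (4,3) (4,4)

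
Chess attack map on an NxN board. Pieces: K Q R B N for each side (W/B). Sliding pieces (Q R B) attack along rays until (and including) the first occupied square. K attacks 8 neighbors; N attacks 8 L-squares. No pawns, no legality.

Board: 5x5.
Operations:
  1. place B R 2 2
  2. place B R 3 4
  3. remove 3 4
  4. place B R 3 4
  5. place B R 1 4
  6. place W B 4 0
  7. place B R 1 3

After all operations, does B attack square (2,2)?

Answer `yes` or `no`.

Answer: no

Derivation:
Op 1: place BR@(2,2)
Op 2: place BR@(3,4)
Op 3: remove (3,4)
Op 4: place BR@(3,4)
Op 5: place BR@(1,4)
Op 6: place WB@(4,0)
Op 7: place BR@(1,3)
Per-piece attacks for B:
  BR@(1,3): attacks (1,4) (1,2) (1,1) (1,0) (2,3) (3,3) (4,3) (0,3) [ray(0,1) blocked at (1,4)]
  BR@(1,4): attacks (1,3) (2,4) (3,4) (0,4) [ray(0,-1) blocked at (1,3); ray(1,0) blocked at (3,4)]
  BR@(2,2): attacks (2,3) (2,4) (2,1) (2,0) (3,2) (4,2) (1,2) (0,2)
  BR@(3,4): attacks (3,3) (3,2) (3,1) (3,0) (4,4) (2,4) (1,4) [ray(-1,0) blocked at (1,4)]
B attacks (2,2): no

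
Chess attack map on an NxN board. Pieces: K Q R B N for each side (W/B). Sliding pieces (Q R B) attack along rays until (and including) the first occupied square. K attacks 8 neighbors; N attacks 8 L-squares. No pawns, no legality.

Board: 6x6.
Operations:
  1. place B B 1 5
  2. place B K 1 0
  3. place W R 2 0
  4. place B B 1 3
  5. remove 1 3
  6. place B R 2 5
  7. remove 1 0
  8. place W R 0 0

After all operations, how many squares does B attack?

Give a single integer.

Answer: 13

Derivation:
Op 1: place BB@(1,5)
Op 2: place BK@(1,0)
Op 3: place WR@(2,0)
Op 4: place BB@(1,3)
Op 5: remove (1,3)
Op 6: place BR@(2,5)
Op 7: remove (1,0)
Op 8: place WR@(0,0)
Per-piece attacks for B:
  BB@(1,5): attacks (2,4) (3,3) (4,2) (5,1) (0,4)
  BR@(2,5): attacks (2,4) (2,3) (2,2) (2,1) (2,0) (3,5) (4,5) (5,5) (1,5) [ray(0,-1) blocked at (2,0); ray(-1,0) blocked at (1,5)]
Union (13 distinct): (0,4) (1,5) (2,0) (2,1) (2,2) (2,3) (2,4) (3,3) (3,5) (4,2) (4,5) (5,1) (5,5)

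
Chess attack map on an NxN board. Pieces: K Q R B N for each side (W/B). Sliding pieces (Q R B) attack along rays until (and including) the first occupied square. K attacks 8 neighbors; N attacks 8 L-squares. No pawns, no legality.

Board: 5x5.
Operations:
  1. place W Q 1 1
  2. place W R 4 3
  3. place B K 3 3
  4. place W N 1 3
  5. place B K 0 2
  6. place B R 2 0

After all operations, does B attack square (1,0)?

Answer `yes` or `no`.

Op 1: place WQ@(1,1)
Op 2: place WR@(4,3)
Op 3: place BK@(3,3)
Op 4: place WN@(1,3)
Op 5: place BK@(0,2)
Op 6: place BR@(2,0)
Per-piece attacks for B:
  BK@(0,2): attacks (0,3) (0,1) (1,2) (1,3) (1,1)
  BR@(2,0): attacks (2,1) (2,2) (2,3) (2,4) (3,0) (4,0) (1,0) (0,0)
  BK@(3,3): attacks (3,4) (3,2) (4,3) (2,3) (4,4) (4,2) (2,4) (2,2)
B attacks (1,0): yes

Answer: yes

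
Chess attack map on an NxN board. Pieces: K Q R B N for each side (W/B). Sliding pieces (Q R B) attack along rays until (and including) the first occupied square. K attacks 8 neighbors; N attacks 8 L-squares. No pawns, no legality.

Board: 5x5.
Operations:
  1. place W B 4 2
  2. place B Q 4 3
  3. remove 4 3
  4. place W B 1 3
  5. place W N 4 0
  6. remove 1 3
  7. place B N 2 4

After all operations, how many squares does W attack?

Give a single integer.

Answer: 6

Derivation:
Op 1: place WB@(4,2)
Op 2: place BQ@(4,3)
Op 3: remove (4,3)
Op 4: place WB@(1,3)
Op 5: place WN@(4,0)
Op 6: remove (1,3)
Op 7: place BN@(2,4)
Per-piece attacks for W:
  WN@(4,0): attacks (3,2) (2,1)
  WB@(4,2): attacks (3,3) (2,4) (3,1) (2,0) [ray(-1,1) blocked at (2,4)]
Union (6 distinct): (2,0) (2,1) (2,4) (3,1) (3,2) (3,3)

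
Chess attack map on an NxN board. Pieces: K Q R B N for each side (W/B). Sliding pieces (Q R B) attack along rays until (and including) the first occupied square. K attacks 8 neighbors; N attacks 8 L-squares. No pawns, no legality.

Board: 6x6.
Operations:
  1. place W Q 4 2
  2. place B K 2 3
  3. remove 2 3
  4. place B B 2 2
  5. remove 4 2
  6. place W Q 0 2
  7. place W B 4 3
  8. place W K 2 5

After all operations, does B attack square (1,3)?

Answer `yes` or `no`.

Answer: yes

Derivation:
Op 1: place WQ@(4,2)
Op 2: place BK@(2,3)
Op 3: remove (2,3)
Op 4: place BB@(2,2)
Op 5: remove (4,2)
Op 6: place WQ@(0,2)
Op 7: place WB@(4,3)
Op 8: place WK@(2,5)
Per-piece attacks for B:
  BB@(2,2): attacks (3,3) (4,4) (5,5) (3,1) (4,0) (1,3) (0,4) (1,1) (0,0)
B attacks (1,3): yes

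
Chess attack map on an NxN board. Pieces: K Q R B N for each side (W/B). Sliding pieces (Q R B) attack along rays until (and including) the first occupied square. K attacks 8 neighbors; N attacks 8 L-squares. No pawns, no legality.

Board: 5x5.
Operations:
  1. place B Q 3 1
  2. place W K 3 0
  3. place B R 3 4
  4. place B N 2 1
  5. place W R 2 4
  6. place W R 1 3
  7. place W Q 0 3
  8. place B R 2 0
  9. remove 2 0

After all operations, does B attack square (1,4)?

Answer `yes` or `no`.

Op 1: place BQ@(3,1)
Op 2: place WK@(3,0)
Op 3: place BR@(3,4)
Op 4: place BN@(2,1)
Op 5: place WR@(2,4)
Op 6: place WR@(1,3)
Op 7: place WQ@(0,3)
Op 8: place BR@(2,0)
Op 9: remove (2,0)
Per-piece attacks for B:
  BN@(2,1): attacks (3,3) (4,2) (1,3) (0,2) (4,0) (0,0)
  BQ@(3,1): attacks (3,2) (3,3) (3,4) (3,0) (4,1) (2,1) (4,2) (4,0) (2,2) (1,3) (2,0) [ray(0,1) blocked at (3,4); ray(0,-1) blocked at (3,0); ray(-1,0) blocked at (2,1); ray(-1,1) blocked at (1,3)]
  BR@(3,4): attacks (3,3) (3,2) (3,1) (4,4) (2,4) [ray(0,-1) blocked at (3,1); ray(-1,0) blocked at (2,4)]
B attacks (1,4): no

Answer: no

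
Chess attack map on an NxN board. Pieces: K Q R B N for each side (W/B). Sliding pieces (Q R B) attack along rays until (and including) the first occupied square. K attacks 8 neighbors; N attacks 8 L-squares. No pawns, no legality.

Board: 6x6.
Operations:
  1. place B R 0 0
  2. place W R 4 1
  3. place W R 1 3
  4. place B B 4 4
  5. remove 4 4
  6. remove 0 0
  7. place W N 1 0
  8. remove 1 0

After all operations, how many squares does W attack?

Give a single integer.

Answer: 18

Derivation:
Op 1: place BR@(0,0)
Op 2: place WR@(4,1)
Op 3: place WR@(1,3)
Op 4: place BB@(4,4)
Op 5: remove (4,4)
Op 6: remove (0,0)
Op 7: place WN@(1,0)
Op 8: remove (1,0)
Per-piece attacks for W:
  WR@(1,3): attacks (1,4) (1,5) (1,2) (1,1) (1,0) (2,3) (3,3) (4,3) (5,3) (0,3)
  WR@(4,1): attacks (4,2) (4,3) (4,4) (4,5) (4,0) (5,1) (3,1) (2,1) (1,1) (0,1)
Union (18 distinct): (0,1) (0,3) (1,0) (1,1) (1,2) (1,4) (1,5) (2,1) (2,3) (3,1) (3,3) (4,0) (4,2) (4,3) (4,4) (4,5) (5,1) (5,3)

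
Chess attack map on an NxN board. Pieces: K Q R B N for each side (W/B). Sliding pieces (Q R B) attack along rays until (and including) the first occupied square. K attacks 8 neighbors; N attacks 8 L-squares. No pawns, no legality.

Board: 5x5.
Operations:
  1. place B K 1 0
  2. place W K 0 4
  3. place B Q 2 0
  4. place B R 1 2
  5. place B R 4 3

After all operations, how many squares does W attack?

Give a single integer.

Op 1: place BK@(1,0)
Op 2: place WK@(0,4)
Op 3: place BQ@(2,0)
Op 4: place BR@(1,2)
Op 5: place BR@(4,3)
Per-piece attacks for W:
  WK@(0,4): attacks (0,3) (1,4) (1,3)
Union (3 distinct): (0,3) (1,3) (1,4)

Answer: 3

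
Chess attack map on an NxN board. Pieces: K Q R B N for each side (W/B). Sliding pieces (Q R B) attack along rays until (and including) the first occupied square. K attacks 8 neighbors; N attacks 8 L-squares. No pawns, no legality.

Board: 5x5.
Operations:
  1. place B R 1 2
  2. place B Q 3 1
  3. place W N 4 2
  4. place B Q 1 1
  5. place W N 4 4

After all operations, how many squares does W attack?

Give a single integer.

Answer: 5

Derivation:
Op 1: place BR@(1,2)
Op 2: place BQ@(3,1)
Op 3: place WN@(4,2)
Op 4: place BQ@(1,1)
Op 5: place WN@(4,4)
Per-piece attacks for W:
  WN@(4,2): attacks (3,4) (2,3) (3,0) (2,1)
  WN@(4,4): attacks (3,2) (2,3)
Union (5 distinct): (2,1) (2,3) (3,0) (3,2) (3,4)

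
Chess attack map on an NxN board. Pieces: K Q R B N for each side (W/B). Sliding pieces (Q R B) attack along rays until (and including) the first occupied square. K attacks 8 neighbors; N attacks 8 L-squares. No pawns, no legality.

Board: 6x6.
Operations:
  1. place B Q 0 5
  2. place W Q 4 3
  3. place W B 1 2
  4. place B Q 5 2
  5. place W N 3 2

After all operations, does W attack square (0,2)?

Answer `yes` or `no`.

Op 1: place BQ@(0,5)
Op 2: place WQ@(4,3)
Op 3: place WB@(1,2)
Op 4: place BQ@(5,2)
Op 5: place WN@(3,2)
Per-piece attacks for W:
  WB@(1,2): attacks (2,3) (3,4) (4,5) (2,1) (3,0) (0,3) (0,1)
  WN@(3,2): attacks (4,4) (5,3) (2,4) (1,3) (4,0) (5,1) (2,0) (1,1)
  WQ@(4,3): attacks (4,4) (4,5) (4,2) (4,1) (4,0) (5,3) (3,3) (2,3) (1,3) (0,3) (5,4) (5,2) (3,4) (2,5) (3,2) [ray(1,-1) blocked at (5,2); ray(-1,-1) blocked at (3,2)]
W attacks (0,2): no

Answer: no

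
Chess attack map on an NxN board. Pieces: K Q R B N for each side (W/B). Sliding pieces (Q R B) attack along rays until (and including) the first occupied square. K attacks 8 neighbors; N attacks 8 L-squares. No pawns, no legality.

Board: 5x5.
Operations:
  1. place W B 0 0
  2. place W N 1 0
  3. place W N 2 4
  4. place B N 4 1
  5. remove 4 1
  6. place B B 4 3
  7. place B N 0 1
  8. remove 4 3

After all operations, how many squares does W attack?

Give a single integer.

Answer: 10

Derivation:
Op 1: place WB@(0,0)
Op 2: place WN@(1,0)
Op 3: place WN@(2,4)
Op 4: place BN@(4,1)
Op 5: remove (4,1)
Op 6: place BB@(4,3)
Op 7: place BN@(0,1)
Op 8: remove (4,3)
Per-piece attacks for W:
  WB@(0,0): attacks (1,1) (2,2) (3,3) (4,4)
  WN@(1,0): attacks (2,2) (3,1) (0,2)
  WN@(2,4): attacks (3,2) (4,3) (1,2) (0,3)
Union (10 distinct): (0,2) (0,3) (1,1) (1,2) (2,2) (3,1) (3,2) (3,3) (4,3) (4,4)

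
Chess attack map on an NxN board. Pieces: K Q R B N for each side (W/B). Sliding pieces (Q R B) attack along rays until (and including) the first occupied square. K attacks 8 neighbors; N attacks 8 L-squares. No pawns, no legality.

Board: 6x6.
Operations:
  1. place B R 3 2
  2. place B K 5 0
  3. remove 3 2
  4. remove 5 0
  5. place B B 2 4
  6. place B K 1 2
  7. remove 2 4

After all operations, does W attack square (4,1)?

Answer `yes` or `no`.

Op 1: place BR@(3,2)
Op 2: place BK@(5,0)
Op 3: remove (3,2)
Op 4: remove (5,0)
Op 5: place BB@(2,4)
Op 6: place BK@(1,2)
Op 7: remove (2,4)
Per-piece attacks for W:
W attacks (4,1): no

Answer: no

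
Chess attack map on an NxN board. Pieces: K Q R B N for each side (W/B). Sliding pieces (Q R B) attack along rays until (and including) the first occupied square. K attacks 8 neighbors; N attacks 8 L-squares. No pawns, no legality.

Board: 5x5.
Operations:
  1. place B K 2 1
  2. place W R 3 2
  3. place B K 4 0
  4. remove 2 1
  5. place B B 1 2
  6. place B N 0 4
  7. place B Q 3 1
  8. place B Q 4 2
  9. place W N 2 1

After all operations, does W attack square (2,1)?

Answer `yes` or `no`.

Answer: no

Derivation:
Op 1: place BK@(2,1)
Op 2: place WR@(3,2)
Op 3: place BK@(4,0)
Op 4: remove (2,1)
Op 5: place BB@(1,2)
Op 6: place BN@(0,4)
Op 7: place BQ@(3,1)
Op 8: place BQ@(4,2)
Op 9: place WN@(2,1)
Per-piece attacks for W:
  WN@(2,1): attacks (3,3) (4,2) (1,3) (0,2) (4,0) (0,0)
  WR@(3,2): attacks (3,3) (3,4) (3,1) (4,2) (2,2) (1,2) [ray(0,-1) blocked at (3,1); ray(1,0) blocked at (4,2); ray(-1,0) blocked at (1,2)]
W attacks (2,1): no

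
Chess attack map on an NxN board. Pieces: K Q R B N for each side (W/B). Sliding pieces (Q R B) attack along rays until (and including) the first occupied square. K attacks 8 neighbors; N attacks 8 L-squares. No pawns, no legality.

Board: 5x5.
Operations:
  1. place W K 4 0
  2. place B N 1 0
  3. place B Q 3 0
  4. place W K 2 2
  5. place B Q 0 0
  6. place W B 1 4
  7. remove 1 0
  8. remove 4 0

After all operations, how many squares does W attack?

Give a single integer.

Answer: 10

Derivation:
Op 1: place WK@(4,0)
Op 2: place BN@(1,0)
Op 3: place BQ@(3,0)
Op 4: place WK@(2,2)
Op 5: place BQ@(0,0)
Op 6: place WB@(1,4)
Op 7: remove (1,0)
Op 8: remove (4,0)
Per-piece attacks for W:
  WB@(1,4): attacks (2,3) (3,2) (4,1) (0,3)
  WK@(2,2): attacks (2,3) (2,1) (3,2) (1,2) (3,3) (3,1) (1,3) (1,1)
Union (10 distinct): (0,3) (1,1) (1,2) (1,3) (2,1) (2,3) (3,1) (3,2) (3,3) (4,1)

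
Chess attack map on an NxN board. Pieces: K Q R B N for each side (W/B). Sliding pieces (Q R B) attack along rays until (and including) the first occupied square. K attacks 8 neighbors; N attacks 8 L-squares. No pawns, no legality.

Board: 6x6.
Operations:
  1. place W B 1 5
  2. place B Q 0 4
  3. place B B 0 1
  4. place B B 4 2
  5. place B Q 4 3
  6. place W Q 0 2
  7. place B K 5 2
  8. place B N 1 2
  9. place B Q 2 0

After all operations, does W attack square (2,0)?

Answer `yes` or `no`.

Op 1: place WB@(1,5)
Op 2: place BQ@(0,4)
Op 3: place BB@(0,1)
Op 4: place BB@(4,2)
Op 5: place BQ@(4,3)
Op 6: place WQ@(0,2)
Op 7: place BK@(5,2)
Op 8: place BN@(1,2)
Op 9: place BQ@(2,0)
Per-piece attacks for W:
  WQ@(0,2): attacks (0,3) (0,4) (0,1) (1,2) (1,3) (2,4) (3,5) (1,1) (2,0) [ray(0,1) blocked at (0,4); ray(0,-1) blocked at (0,1); ray(1,0) blocked at (1,2); ray(1,-1) blocked at (2,0)]
  WB@(1,5): attacks (2,4) (3,3) (4,2) (0,4) [ray(1,-1) blocked at (4,2); ray(-1,-1) blocked at (0,4)]
W attacks (2,0): yes

Answer: yes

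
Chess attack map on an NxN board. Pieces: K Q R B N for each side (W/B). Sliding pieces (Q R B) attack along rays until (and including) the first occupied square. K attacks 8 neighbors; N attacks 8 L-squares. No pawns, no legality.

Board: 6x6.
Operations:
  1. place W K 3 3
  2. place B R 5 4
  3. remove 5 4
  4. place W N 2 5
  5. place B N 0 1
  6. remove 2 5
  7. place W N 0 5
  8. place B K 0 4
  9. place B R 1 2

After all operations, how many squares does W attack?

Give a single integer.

Op 1: place WK@(3,3)
Op 2: place BR@(5,4)
Op 3: remove (5,4)
Op 4: place WN@(2,5)
Op 5: place BN@(0,1)
Op 6: remove (2,5)
Op 7: place WN@(0,5)
Op 8: place BK@(0,4)
Op 9: place BR@(1,2)
Per-piece attacks for W:
  WN@(0,5): attacks (1,3) (2,4)
  WK@(3,3): attacks (3,4) (3,2) (4,3) (2,3) (4,4) (4,2) (2,4) (2,2)
Union (9 distinct): (1,3) (2,2) (2,3) (2,4) (3,2) (3,4) (4,2) (4,3) (4,4)

Answer: 9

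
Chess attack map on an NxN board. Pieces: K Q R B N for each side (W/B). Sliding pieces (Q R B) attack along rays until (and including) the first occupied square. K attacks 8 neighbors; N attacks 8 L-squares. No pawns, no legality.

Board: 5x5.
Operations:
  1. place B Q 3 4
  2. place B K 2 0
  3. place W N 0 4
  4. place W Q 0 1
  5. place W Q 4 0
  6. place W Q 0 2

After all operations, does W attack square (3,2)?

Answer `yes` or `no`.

Op 1: place BQ@(3,4)
Op 2: place BK@(2,0)
Op 3: place WN@(0,4)
Op 4: place WQ@(0,1)
Op 5: place WQ@(4,0)
Op 6: place WQ@(0,2)
Per-piece attacks for W:
  WQ@(0,1): attacks (0,2) (0,0) (1,1) (2,1) (3,1) (4,1) (1,2) (2,3) (3,4) (1,0) [ray(0,1) blocked at (0,2); ray(1,1) blocked at (3,4)]
  WQ@(0,2): attacks (0,3) (0,4) (0,1) (1,2) (2,2) (3,2) (4,2) (1,3) (2,4) (1,1) (2,0) [ray(0,1) blocked at (0,4); ray(0,-1) blocked at (0,1); ray(1,-1) blocked at (2,0)]
  WN@(0,4): attacks (1,2) (2,3)
  WQ@(4,0): attacks (4,1) (4,2) (4,3) (4,4) (3,0) (2,0) (3,1) (2,2) (1,3) (0,4) [ray(-1,0) blocked at (2,0); ray(-1,1) blocked at (0,4)]
W attacks (3,2): yes

Answer: yes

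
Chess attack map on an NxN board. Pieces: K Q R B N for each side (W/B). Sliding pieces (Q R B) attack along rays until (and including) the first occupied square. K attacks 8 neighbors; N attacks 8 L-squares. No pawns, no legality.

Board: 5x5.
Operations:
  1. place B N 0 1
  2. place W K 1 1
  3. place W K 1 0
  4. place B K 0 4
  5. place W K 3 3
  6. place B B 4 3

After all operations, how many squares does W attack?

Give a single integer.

Op 1: place BN@(0,1)
Op 2: place WK@(1,1)
Op 3: place WK@(1,0)
Op 4: place BK@(0,4)
Op 5: place WK@(3,3)
Op 6: place BB@(4,3)
Per-piece attacks for W:
  WK@(1,0): attacks (1,1) (2,0) (0,0) (2,1) (0,1)
  WK@(1,1): attacks (1,2) (1,0) (2,1) (0,1) (2,2) (2,0) (0,2) (0,0)
  WK@(3,3): attacks (3,4) (3,2) (4,3) (2,3) (4,4) (4,2) (2,4) (2,2)
Union (16 distinct): (0,0) (0,1) (0,2) (1,0) (1,1) (1,2) (2,0) (2,1) (2,2) (2,3) (2,4) (3,2) (3,4) (4,2) (4,3) (4,4)

Answer: 16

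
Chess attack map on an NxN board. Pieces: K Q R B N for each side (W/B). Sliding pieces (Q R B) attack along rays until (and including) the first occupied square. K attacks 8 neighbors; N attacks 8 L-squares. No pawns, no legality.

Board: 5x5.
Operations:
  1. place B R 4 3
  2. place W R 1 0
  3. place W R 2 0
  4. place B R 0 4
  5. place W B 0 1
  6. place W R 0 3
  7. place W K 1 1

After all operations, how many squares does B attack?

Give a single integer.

Op 1: place BR@(4,3)
Op 2: place WR@(1,0)
Op 3: place WR@(2,0)
Op 4: place BR@(0,4)
Op 5: place WB@(0,1)
Op 6: place WR@(0,3)
Op 7: place WK@(1,1)
Per-piece attacks for B:
  BR@(0,4): attacks (0,3) (1,4) (2,4) (3,4) (4,4) [ray(0,-1) blocked at (0,3)]
  BR@(4,3): attacks (4,4) (4,2) (4,1) (4,0) (3,3) (2,3) (1,3) (0,3) [ray(-1,0) blocked at (0,3)]
Union (11 distinct): (0,3) (1,3) (1,4) (2,3) (2,4) (3,3) (3,4) (4,0) (4,1) (4,2) (4,4)

Answer: 11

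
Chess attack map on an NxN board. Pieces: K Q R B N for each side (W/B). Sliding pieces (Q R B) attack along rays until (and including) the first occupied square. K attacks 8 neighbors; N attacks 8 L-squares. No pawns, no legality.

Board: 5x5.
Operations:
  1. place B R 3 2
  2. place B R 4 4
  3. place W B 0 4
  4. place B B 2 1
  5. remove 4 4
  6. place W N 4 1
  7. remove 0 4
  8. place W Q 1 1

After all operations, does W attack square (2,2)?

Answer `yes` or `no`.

Answer: yes

Derivation:
Op 1: place BR@(3,2)
Op 2: place BR@(4,4)
Op 3: place WB@(0,4)
Op 4: place BB@(2,1)
Op 5: remove (4,4)
Op 6: place WN@(4,1)
Op 7: remove (0,4)
Op 8: place WQ@(1,1)
Per-piece attacks for W:
  WQ@(1,1): attacks (1,2) (1,3) (1,4) (1,0) (2,1) (0,1) (2,2) (3,3) (4,4) (2,0) (0,2) (0,0) [ray(1,0) blocked at (2,1)]
  WN@(4,1): attacks (3,3) (2,2) (2,0)
W attacks (2,2): yes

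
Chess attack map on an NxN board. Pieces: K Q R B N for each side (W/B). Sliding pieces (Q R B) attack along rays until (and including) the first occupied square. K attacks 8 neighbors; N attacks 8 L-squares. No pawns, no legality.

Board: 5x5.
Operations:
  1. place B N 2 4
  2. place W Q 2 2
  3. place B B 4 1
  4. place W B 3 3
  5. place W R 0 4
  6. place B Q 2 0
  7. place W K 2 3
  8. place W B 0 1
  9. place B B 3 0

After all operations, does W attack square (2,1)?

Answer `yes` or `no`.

Answer: yes

Derivation:
Op 1: place BN@(2,4)
Op 2: place WQ@(2,2)
Op 3: place BB@(4,1)
Op 4: place WB@(3,3)
Op 5: place WR@(0,4)
Op 6: place BQ@(2,0)
Op 7: place WK@(2,3)
Op 8: place WB@(0,1)
Op 9: place BB@(3,0)
Per-piece attacks for W:
  WB@(0,1): attacks (1,2) (2,3) (1,0) [ray(1,1) blocked at (2,3)]
  WR@(0,4): attacks (0,3) (0,2) (0,1) (1,4) (2,4) [ray(0,-1) blocked at (0,1); ray(1,0) blocked at (2,4)]
  WQ@(2,2): attacks (2,3) (2,1) (2,0) (3,2) (4,2) (1,2) (0,2) (3,3) (3,1) (4,0) (1,3) (0,4) (1,1) (0,0) [ray(0,1) blocked at (2,3); ray(0,-1) blocked at (2,0); ray(1,1) blocked at (3,3); ray(-1,1) blocked at (0,4)]
  WK@(2,3): attacks (2,4) (2,2) (3,3) (1,3) (3,4) (3,2) (1,4) (1,2)
  WB@(3,3): attacks (4,4) (4,2) (2,4) (2,2) [ray(-1,1) blocked at (2,4); ray(-1,-1) blocked at (2,2)]
W attacks (2,1): yes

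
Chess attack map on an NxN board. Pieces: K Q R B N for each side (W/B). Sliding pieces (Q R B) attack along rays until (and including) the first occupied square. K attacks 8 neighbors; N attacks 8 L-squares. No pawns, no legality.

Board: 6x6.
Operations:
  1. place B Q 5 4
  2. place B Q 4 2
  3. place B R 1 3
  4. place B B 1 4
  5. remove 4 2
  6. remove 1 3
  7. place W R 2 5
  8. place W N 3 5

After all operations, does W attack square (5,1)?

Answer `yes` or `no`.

Op 1: place BQ@(5,4)
Op 2: place BQ@(4,2)
Op 3: place BR@(1,3)
Op 4: place BB@(1,4)
Op 5: remove (4,2)
Op 6: remove (1,3)
Op 7: place WR@(2,5)
Op 8: place WN@(3,5)
Per-piece attacks for W:
  WR@(2,5): attacks (2,4) (2,3) (2,2) (2,1) (2,0) (3,5) (1,5) (0,5) [ray(1,0) blocked at (3,5)]
  WN@(3,5): attacks (4,3) (5,4) (2,3) (1,4)
W attacks (5,1): no

Answer: no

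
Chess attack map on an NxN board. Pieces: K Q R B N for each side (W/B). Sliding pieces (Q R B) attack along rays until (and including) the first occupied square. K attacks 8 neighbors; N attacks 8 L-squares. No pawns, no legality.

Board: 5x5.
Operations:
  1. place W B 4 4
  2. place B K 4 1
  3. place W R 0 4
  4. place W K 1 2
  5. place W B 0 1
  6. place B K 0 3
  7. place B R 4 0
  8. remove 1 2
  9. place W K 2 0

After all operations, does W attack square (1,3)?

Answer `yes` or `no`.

Op 1: place WB@(4,4)
Op 2: place BK@(4,1)
Op 3: place WR@(0,4)
Op 4: place WK@(1,2)
Op 5: place WB@(0,1)
Op 6: place BK@(0,3)
Op 7: place BR@(4,0)
Op 8: remove (1,2)
Op 9: place WK@(2,0)
Per-piece attacks for W:
  WB@(0,1): attacks (1,2) (2,3) (3,4) (1,0)
  WR@(0,4): attacks (0,3) (1,4) (2,4) (3,4) (4,4) [ray(0,-1) blocked at (0,3); ray(1,0) blocked at (4,4)]
  WK@(2,0): attacks (2,1) (3,0) (1,0) (3,1) (1,1)
  WB@(4,4): attacks (3,3) (2,2) (1,1) (0,0)
W attacks (1,3): no

Answer: no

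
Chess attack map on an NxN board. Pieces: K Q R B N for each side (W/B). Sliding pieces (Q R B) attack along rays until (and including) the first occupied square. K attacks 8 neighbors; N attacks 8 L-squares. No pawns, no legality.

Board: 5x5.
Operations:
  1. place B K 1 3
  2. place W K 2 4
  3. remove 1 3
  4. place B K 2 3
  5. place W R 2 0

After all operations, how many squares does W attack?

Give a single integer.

Answer: 11

Derivation:
Op 1: place BK@(1,3)
Op 2: place WK@(2,4)
Op 3: remove (1,3)
Op 4: place BK@(2,3)
Op 5: place WR@(2,0)
Per-piece attacks for W:
  WR@(2,0): attacks (2,1) (2,2) (2,3) (3,0) (4,0) (1,0) (0,0) [ray(0,1) blocked at (2,3)]
  WK@(2,4): attacks (2,3) (3,4) (1,4) (3,3) (1,3)
Union (11 distinct): (0,0) (1,0) (1,3) (1,4) (2,1) (2,2) (2,3) (3,0) (3,3) (3,4) (4,0)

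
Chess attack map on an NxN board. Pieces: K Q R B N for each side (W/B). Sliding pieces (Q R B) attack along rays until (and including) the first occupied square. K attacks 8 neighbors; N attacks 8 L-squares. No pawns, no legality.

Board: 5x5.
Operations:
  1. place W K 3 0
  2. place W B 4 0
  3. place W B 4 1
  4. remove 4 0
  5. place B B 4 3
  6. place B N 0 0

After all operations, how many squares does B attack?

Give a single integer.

Op 1: place WK@(3,0)
Op 2: place WB@(4,0)
Op 3: place WB@(4,1)
Op 4: remove (4,0)
Op 5: place BB@(4,3)
Op 6: place BN@(0,0)
Per-piece attacks for B:
  BN@(0,0): attacks (1,2) (2,1)
  BB@(4,3): attacks (3,4) (3,2) (2,1) (1,0)
Union (5 distinct): (1,0) (1,2) (2,1) (3,2) (3,4)

Answer: 5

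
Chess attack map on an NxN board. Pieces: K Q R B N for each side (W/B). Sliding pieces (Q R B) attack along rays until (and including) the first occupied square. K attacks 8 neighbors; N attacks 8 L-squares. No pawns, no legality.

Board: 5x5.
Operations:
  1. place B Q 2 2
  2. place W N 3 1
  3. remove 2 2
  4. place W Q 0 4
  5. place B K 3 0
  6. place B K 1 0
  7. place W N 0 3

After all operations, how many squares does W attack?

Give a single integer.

Answer: 13

Derivation:
Op 1: place BQ@(2,2)
Op 2: place WN@(3,1)
Op 3: remove (2,2)
Op 4: place WQ@(0,4)
Op 5: place BK@(3,0)
Op 6: place BK@(1,0)
Op 7: place WN@(0,3)
Per-piece attacks for W:
  WN@(0,3): attacks (2,4) (1,1) (2,2)
  WQ@(0,4): attacks (0,3) (1,4) (2,4) (3,4) (4,4) (1,3) (2,2) (3,1) [ray(0,-1) blocked at (0,3); ray(1,-1) blocked at (3,1)]
  WN@(3,1): attacks (4,3) (2,3) (1,2) (1,0)
Union (13 distinct): (0,3) (1,0) (1,1) (1,2) (1,3) (1,4) (2,2) (2,3) (2,4) (3,1) (3,4) (4,3) (4,4)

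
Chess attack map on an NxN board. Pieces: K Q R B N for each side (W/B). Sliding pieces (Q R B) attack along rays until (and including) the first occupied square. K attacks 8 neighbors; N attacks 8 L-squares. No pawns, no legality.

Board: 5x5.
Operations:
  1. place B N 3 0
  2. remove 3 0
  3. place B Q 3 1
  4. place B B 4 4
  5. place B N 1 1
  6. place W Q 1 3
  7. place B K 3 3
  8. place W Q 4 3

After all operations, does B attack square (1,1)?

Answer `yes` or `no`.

Op 1: place BN@(3,0)
Op 2: remove (3,0)
Op 3: place BQ@(3,1)
Op 4: place BB@(4,4)
Op 5: place BN@(1,1)
Op 6: place WQ@(1,3)
Op 7: place BK@(3,3)
Op 8: place WQ@(4,3)
Per-piece attacks for B:
  BN@(1,1): attacks (2,3) (3,2) (0,3) (3,0)
  BQ@(3,1): attacks (3,2) (3,3) (3,0) (4,1) (2,1) (1,1) (4,2) (4,0) (2,2) (1,3) (2,0) [ray(0,1) blocked at (3,3); ray(-1,0) blocked at (1,1); ray(-1,1) blocked at (1,3)]
  BK@(3,3): attacks (3,4) (3,2) (4,3) (2,3) (4,4) (4,2) (2,4) (2,2)
  BB@(4,4): attacks (3,3) [ray(-1,-1) blocked at (3,3)]
B attacks (1,1): yes

Answer: yes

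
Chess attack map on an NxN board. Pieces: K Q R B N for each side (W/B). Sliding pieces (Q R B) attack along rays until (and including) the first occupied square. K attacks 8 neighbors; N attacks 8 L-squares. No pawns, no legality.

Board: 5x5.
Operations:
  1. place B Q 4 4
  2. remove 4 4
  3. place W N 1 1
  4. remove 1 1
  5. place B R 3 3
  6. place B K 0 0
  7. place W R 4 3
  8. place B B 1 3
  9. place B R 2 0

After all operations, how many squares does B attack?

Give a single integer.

Answer: 17

Derivation:
Op 1: place BQ@(4,4)
Op 2: remove (4,4)
Op 3: place WN@(1,1)
Op 4: remove (1,1)
Op 5: place BR@(3,3)
Op 6: place BK@(0,0)
Op 7: place WR@(4,3)
Op 8: place BB@(1,3)
Op 9: place BR@(2,0)
Per-piece attacks for B:
  BK@(0,0): attacks (0,1) (1,0) (1,1)
  BB@(1,3): attacks (2,4) (2,2) (3,1) (4,0) (0,4) (0,2)
  BR@(2,0): attacks (2,1) (2,2) (2,3) (2,4) (3,0) (4,0) (1,0) (0,0) [ray(-1,0) blocked at (0,0)]
  BR@(3,3): attacks (3,4) (3,2) (3,1) (3,0) (4,3) (2,3) (1,3) [ray(1,0) blocked at (4,3); ray(-1,0) blocked at (1,3)]
Union (17 distinct): (0,0) (0,1) (0,2) (0,4) (1,0) (1,1) (1,3) (2,1) (2,2) (2,3) (2,4) (3,0) (3,1) (3,2) (3,4) (4,0) (4,3)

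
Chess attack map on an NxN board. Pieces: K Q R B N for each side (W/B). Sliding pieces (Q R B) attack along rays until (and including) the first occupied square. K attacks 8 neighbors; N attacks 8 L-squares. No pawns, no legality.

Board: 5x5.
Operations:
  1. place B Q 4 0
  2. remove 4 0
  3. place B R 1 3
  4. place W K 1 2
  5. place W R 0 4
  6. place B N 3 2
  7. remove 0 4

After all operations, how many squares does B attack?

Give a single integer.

Answer: 12

Derivation:
Op 1: place BQ@(4,0)
Op 2: remove (4,0)
Op 3: place BR@(1,3)
Op 4: place WK@(1,2)
Op 5: place WR@(0,4)
Op 6: place BN@(3,2)
Op 7: remove (0,4)
Per-piece attacks for B:
  BR@(1,3): attacks (1,4) (1,2) (2,3) (3,3) (4,3) (0,3) [ray(0,-1) blocked at (1,2)]
  BN@(3,2): attacks (4,4) (2,4) (1,3) (4,0) (2,0) (1,1)
Union (12 distinct): (0,3) (1,1) (1,2) (1,3) (1,4) (2,0) (2,3) (2,4) (3,3) (4,0) (4,3) (4,4)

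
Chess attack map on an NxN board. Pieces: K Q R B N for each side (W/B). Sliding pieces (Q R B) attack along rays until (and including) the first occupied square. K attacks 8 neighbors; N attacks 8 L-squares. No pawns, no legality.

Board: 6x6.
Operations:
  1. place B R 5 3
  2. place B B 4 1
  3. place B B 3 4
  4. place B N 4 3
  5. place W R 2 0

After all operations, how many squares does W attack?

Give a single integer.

Op 1: place BR@(5,3)
Op 2: place BB@(4,1)
Op 3: place BB@(3,4)
Op 4: place BN@(4,3)
Op 5: place WR@(2,0)
Per-piece attacks for W:
  WR@(2,0): attacks (2,1) (2,2) (2,3) (2,4) (2,5) (3,0) (4,0) (5,0) (1,0) (0,0)
Union (10 distinct): (0,0) (1,0) (2,1) (2,2) (2,3) (2,4) (2,5) (3,0) (4,0) (5,0)

Answer: 10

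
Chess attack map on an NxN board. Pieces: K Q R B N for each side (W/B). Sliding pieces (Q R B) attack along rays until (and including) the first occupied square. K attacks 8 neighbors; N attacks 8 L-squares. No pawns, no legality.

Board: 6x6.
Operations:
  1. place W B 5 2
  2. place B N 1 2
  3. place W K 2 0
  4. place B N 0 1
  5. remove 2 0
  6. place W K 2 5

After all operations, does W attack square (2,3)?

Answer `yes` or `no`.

Op 1: place WB@(5,2)
Op 2: place BN@(1,2)
Op 3: place WK@(2,0)
Op 4: place BN@(0,1)
Op 5: remove (2,0)
Op 6: place WK@(2,5)
Per-piece attacks for W:
  WK@(2,5): attacks (2,4) (3,5) (1,5) (3,4) (1,4)
  WB@(5,2): attacks (4,3) (3,4) (2,5) (4,1) (3,0) [ray(-1,1) blocked at (2,5)]
W attacks (2,3): no

Answer: no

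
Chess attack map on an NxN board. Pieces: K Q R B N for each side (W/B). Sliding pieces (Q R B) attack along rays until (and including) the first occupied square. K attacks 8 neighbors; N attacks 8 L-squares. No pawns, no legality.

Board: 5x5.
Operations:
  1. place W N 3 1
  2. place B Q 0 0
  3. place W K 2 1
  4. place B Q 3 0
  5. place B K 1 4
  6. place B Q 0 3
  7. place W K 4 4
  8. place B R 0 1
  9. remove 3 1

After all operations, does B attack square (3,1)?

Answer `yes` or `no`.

Op 1: place WN@(3,1)
Op 2: place BQ@(0,0)
Op 3: place WK@(2,1)
Op 4: place BQ@(3,0)
Op 5: place BK@(1,4)
Op 6: place BQ@(0,3)
Op 7: place WK@(4,4)
Op 8: place BR@(0,1)
Op 9: remove (3,1)
Per-piece attacks for B:
  BQ@(0,0): attacks (0,1) (1,0) (2,0) (3,0) (1,1) (2,2) (3,3) (4,4) [ray(0,1) blocked at (0,1); ray(1,0) blocked at (3,0); ray(1,1) blocked at (4,4)]
  BR@(0,1): attacks (0,2) (0,3) (0,0) (1,1) (2,1) [ray(0,1) blocked at (0,3); ray(0,-1) blocked at (0,0); ray(1,0) blocked at (2,1)]
  BQ@(0,3): attacks (0,4) (0,2) (0,1) (1,3) (2,3) (3,3) (4,3) (1,4) (1,2) (2,1) [ray(0,-1) blocked at (0,1); ray(1,1) blocked at (1,4); ray(1,-1) blocked at (2,1)]
  BK@(1,4): attacks (1,3) (2,4) (0,4) (2,3) (0,3)
  BQ@(3,0): attacks (3,1) (3,2) (3,3) (3,4) (4,0) (2,0) (1,0) (0,0) (4,1) (2,1) [ray(-1,0) blocked at (0,0); ray(-1,1) blocked at (2,1)]
B attacks (3,1): yes

Answer: yes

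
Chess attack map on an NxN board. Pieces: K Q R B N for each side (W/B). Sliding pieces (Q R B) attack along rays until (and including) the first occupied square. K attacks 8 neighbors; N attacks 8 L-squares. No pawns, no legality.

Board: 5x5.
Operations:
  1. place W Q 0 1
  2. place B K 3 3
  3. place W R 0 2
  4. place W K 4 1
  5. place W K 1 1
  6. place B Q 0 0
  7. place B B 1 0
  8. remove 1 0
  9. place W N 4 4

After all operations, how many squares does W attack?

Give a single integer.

Op 1: place WQ@(0,1)
Op 2: place BK@(3,3)
Op 3: place WR@(0,2)
Op 4: place WK@(4,1)
Op 5: place WK@(1,1)
Op 6: place BQ@(0,0)
Op 7: place BB@(1,0)
Op 8: remove (1,0)
Op 9: place WN@(4,4)
Per-piece attacks for W:
  WQ@(0,1): attacks (0,2) (0,0) (1,1) (1,2) (2,3) (3,4) (1,0) [ray(0,1) blocked at (0,2); ray(0,-1) blocked at (0,0); ray(1,0) blocked at (1,1)]
  WR@(0,2): attacks (0,3) (0,4) (0,1) (1,2) (2,2) (3,2) (4,2) [ray(0,-1) blocked at (0,1)]
  WK@(1,1): attacks (1,2) (1,0) (2,1) (0,1) (2,2) (2,0) (0,2) (0,0)
  WK@(4,1): attacks (4,2) (4,0) (3,1) (3,2) (3,0)
  WN@(4,4): attacks (3,2) (2,3)
Union (18 distinct): (0,0) (0,1) (0,2) (0,3) (0,4) (1,0) (1,1) (1,2) (2,0) (2,1) (2,2) (2,3) (3,0) (3,1) (3,2) (3,4) (4,0) (4,2)

Answer: 18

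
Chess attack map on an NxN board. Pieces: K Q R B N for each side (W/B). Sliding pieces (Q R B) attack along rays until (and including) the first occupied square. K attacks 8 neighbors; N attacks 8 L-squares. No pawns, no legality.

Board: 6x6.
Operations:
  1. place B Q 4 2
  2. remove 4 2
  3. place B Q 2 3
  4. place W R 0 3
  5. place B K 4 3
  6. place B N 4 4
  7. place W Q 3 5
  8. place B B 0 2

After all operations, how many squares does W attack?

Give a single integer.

Answer: 16

Derivation:
Op 1: place BQ@(4,2)
Op 2: remove (4,2)
Op 3: place BQ@(2,3)
Op 4: place WR@(0,3)
Op 5: place BK@(4,3)
Op 6: place BN@(4,4)
Op 7: place WQ@(3,5)
Op 8: place BB@(0,2)
Per-piece attacks for W:
  WR@(0,3): attacks (0,4) (0,5) (0,2) (1,3) (2,3) [ray(0,-1) blocked at (0,2); ray(1,0) blocked at (2,3)]
  WQ@(3,5): attacks (3,4) (3,3) (3,2) (3,1) (3,0) (4,5) (5,5) (2,5) (1,5) (0,5) (4,4) (2,4) (1,3) (0,2) [ray(1,-1) blocked at (4,4); ray(-1,-1) blocked at (0,2)]
Union (16 distinct): (0,2) (0,4) (0,5) (1,3) (1,5) (2,3) (2,4) (2,5) (3,0) (3,1) (3,2) (3,3) (3,4) (4,4) (4,5) (5,5)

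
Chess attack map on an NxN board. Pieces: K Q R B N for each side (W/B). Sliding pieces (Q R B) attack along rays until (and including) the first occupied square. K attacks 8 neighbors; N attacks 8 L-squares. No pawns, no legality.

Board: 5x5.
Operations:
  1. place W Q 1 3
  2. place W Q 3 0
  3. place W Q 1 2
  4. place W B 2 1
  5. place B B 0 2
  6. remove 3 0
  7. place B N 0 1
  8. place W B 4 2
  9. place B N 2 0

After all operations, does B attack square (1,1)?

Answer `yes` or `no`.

Answer: yes

Derivation:
Op 1: place WQ@(1,3)
Op 2: place WQ@(3,0)
Op 3: place WQ@(1,2)
Op 4: place WB@(2,1)
Op 5: place BB@(0,2)
Op 6: remove (3,0)
Op 7: place BN@(0,1)
Op 8: place WB@(4,2)
Op 9: place BN@(2,0)
Per-piece attacks for B:
  BN@(0,1): attacks (1,3) (2,2) (2,0)
  BB@(0,2): attacks (1,3) (1,1) (2,0) [ray(1,1) blocked at (1,3); ray(1,-1) blocked at (2,0)]
  BN@(2,0): attacks (3,2) (4,1) (1,2) (0,1)
B attacks (1,1): yes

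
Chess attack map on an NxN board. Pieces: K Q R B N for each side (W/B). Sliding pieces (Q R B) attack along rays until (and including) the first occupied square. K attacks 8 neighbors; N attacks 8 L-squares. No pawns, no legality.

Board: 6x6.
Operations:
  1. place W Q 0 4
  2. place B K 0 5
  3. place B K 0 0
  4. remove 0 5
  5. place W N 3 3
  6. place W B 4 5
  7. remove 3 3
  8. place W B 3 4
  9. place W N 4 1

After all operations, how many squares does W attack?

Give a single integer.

Op 1: place WQ@(0,4)
Op 2: place BK@(0,5)
Op 3: place BK@(0,0)
Op 4: remove (0,5)
Op 5: place WN@(3,3)
Op 6: place WB@(4,5)
Op 7: remove (3,3)
Op 8: place WB@(3,4)
Op 9: place WN@(4,1)
Per-piece attacks for W:
  WQ@(0,4): attacks (0,5) (0,3) (0,2) (0,1) (0,0) (1,4) (2,4) (3,4) (1,5) (1,3) (2,2) (3,1) (4,0) [ray(0,-1) blocked at (0,0); ray(1,0) blocked at (3,4)]
  WB@(3,4): attacks (4,5) (4,3) (5,2) (2,5) (2,3) (1,2) (0,1) [ray(1,1) blocked at (4,5)]
  WN@(4,1): attacks (5,3) (3,3) (2,2) (2,0)
  WB@(4,5): attacks (5,4) (3,4) [ray(-1,-1) blocked at (3,4)]
Union (23 distinct): (0,0) (0,1) (0,2) (0,3) (0,5) (1,2) (1,3) (1,4) (1,5) (2,0) (2,2) (2,3) (2,4) (2,5) (3,1) (3,3) (3,4) (4,0) (4,3) (4,5) (5,2) (5,3) (5,4)

Answer: 23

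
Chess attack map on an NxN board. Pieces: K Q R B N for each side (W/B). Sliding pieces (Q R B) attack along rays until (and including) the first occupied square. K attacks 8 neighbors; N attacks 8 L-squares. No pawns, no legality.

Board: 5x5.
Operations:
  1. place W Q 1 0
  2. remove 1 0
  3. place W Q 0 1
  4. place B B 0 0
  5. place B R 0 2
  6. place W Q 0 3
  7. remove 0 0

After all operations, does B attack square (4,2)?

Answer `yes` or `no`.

Op 1: place WQ@(1,0)
Op 2: remove (1,0)
Op 3: place WQ@(0,1)
Op 4: place BB@(0,0)
Op 5: place BR@(0,2)
Op 6: place WQ@(0,3)
Op 7: remove (0,0)
Per-piece attacks for B:
  BR@(0,2): attacks (0,3) (0,1) (1,2) (2,2) (3,2) (4,2) [ray(0,1) blocked at (0,3); ray(0,-1) blocked at (0,1)]
B attacks (4,2): yes

Answer: yes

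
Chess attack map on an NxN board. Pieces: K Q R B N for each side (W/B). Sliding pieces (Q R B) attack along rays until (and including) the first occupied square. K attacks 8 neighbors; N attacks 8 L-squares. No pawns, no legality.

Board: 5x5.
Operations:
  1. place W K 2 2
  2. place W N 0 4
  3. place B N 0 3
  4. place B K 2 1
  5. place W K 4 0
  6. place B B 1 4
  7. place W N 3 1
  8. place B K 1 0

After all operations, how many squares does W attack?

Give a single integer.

Answer: 12

Derivation:
Op 1: place WK@(2,2)
Op 2: place WN@(0,4)
Op 3: place BN@(0,3)
Op 4: place BK@(2,1)
Op 5: place WK@(4,0)
Op 6: place BB@(1,4)
Op 7: place WN@(3,1)
Op 8: place BK@(1,0)
Per-piece attacks for W:
  WN@(0,4): attacks (1,2) (2,3)
  WK@(2,2): attacks (2,3) (2,1) (3,2) (1,2) (3,3) (3,1) (1,3) (1,1)
  WN@(3,1): attacks (4,3) (2,3) (1,2) (1,0)
  WK@(4,0): attacks (4,1) (3,0) (3,1)
Union (12 distinct): (1,0) (1,1) (1,2) (1,3) (2,1) (2,3) (3,0) (3,1) (3,2) (3,3) (4,1) (4,3)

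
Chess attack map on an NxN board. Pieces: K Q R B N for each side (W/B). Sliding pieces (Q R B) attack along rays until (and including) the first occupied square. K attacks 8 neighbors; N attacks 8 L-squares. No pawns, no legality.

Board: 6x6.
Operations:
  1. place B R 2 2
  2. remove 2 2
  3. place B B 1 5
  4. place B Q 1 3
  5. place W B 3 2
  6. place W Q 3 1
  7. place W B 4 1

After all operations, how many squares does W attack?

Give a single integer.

Answer: 20

Derivation:
Op 1: place BR@(2,2)
Op 2: remove (2,2)
Op 3: place BB@(1,5)
Op 4: place BQ@(1,3)
Op 5: place WB@(3,2)
Op 6: place WQ@(3,1)
Op 7: place WB@(4,1)
Per-piece attacks for W:
  WQ@(3,1): attacks (3,2) (3,0) (4,1) (2,1) (1,1) (0,1) (4,2) (5,3) (4,0) (2,2) (1,3) (2,0) [ray(0,1) blocked at (3,2); ray(1,0) blocked at (4,1); ray(-1,1) blocked at (1,3)]
  WB@(3,2): attacks (4,3) (5,4) (4,1) (2,3) (1,4) (0,5) (2,1) (1,0) [ray(1,-1) blocked at (4,1)]
  WB@(4,1): attacks (5,2) (5,0) (3,2) (3,0) [ray(-1,1) blocked at (3,2)]
Union (20 distinct): (0,1) (0,5) (1,0) (1,1) (1,3) (1,4) (2,0) (2,1) (2,2) (2,3) (3,0) (3,2) (4,0) (4,1) (4,2) (4,3) (5,0) (5,2) (5,3) (5,4)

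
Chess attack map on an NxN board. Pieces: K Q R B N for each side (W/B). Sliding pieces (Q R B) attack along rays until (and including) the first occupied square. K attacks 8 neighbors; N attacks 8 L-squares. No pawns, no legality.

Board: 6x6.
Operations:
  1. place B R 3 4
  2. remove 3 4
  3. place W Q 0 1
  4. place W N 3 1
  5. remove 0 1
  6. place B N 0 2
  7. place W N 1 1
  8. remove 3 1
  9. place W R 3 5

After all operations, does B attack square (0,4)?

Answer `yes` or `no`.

Answer: no

Derivation:
Op 1: place BR@(3,4)
Op 2: remove (3,4)
Op 3: place WQ@(0,1)
Op 4: place WN@(3,1)
Op 5: remove (0,1)
Op 6: place BN@(0,2)
Op 7: place WN@(1,1)
Op 8: remove (3,1)
Op 9: place WR@(3,5)
Per-piece attacks for B:
  BN@(0,2): attacks (1,4) (2,3) (1,0) (2,1)
B attacks (0,4): no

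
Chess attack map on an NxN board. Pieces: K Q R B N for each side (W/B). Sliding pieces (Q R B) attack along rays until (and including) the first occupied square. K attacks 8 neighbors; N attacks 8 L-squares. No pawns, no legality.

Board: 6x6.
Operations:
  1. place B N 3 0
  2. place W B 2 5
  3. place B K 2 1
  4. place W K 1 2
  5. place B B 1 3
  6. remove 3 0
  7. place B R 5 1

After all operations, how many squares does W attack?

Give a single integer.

Answer: 12

Derivation:
Op 1: place BN@(3,0)
Op 2: place WB@(2,5)
Op 3: place BK@(2,1)
Op 4: place WK@(1,2)
Op 5: place BB@(1,3)
Op 6: remove (3,0)
Op 7: place BR@(5,1)
Per-piece attacks for W:
  WK@(1,2): attacks (1,3) (1,1) (2,2) (0,2) (2,3) (2,1) (0,3) (0,1)
  WB@(2,5): attacks (3,4) (4,3) (5,2) (1,4) (0,3)
Union (12 distinct): (0,1) (0,2) (0,3) (1,1) (1,3) (1,4) (2,1) (2,2) (2,3) (3,4) (4,3) (5,2)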